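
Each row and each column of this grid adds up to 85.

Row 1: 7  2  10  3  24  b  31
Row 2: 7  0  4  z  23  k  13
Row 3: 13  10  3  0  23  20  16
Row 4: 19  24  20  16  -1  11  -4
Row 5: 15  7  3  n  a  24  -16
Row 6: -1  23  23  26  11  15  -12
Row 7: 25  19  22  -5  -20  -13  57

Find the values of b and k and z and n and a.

Column 5: 24 + 23 + 23 − 1 + 11 − 20 = 60, so its missing entry is 85 − 60 = 25.
Row 5: 15 + 7 + 3 + 25 + 24 − 16 = 58, so its missing entry is 85 − 58 = 27.
Row 1: 7 + 2 + 10 + 3 + 24 + 31 = 77, so its missing entry is 85 − 77 = 8.
Column 6: 8 + 20 + 11 + 24 + 15 − 13 = 65, so its missing entry is 85 − 65 = 20.
Row 2: 7 + 0 + 4 + 23 + 20 + 13 = 67, so its missing entry is 85 − 67 = 18.

b = 8, k = 20, z = 18, n = 27, a = 25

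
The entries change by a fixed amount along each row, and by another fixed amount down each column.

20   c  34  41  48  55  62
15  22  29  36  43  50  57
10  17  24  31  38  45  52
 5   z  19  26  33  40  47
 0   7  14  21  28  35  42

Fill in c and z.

c = 27, z = 12

Along each row the entries change by 7 per step; down each column they change by -5.
Row 1: from 20 at column 1, stepping by 7 to column 2 gives 27.
Row 4: from 5 at column 1, stepping by 7 to column 2 gives 12.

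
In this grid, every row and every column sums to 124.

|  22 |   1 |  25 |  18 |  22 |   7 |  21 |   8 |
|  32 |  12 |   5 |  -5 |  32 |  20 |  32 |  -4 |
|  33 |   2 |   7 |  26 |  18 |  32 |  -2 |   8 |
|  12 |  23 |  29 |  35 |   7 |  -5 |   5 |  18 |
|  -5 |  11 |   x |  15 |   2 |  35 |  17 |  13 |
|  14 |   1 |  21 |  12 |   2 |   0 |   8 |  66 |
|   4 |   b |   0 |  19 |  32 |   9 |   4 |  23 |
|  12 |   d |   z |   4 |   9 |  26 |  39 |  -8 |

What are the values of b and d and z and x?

b = 33, d = 41, z = 1, x = 36

Row 5 has -5 + 11 + 15 + 2 + 35 + 17 + 13 = 88; the blank must be 124 − 88 = 36.
Row 7 has 4 + 0 + 19 + 32 + 9 + 4 + 23 = 91; the blank must be 124 − 91 = 33.
Column 2 has 1 + 12 + 2 + 23 + 11 + 1 + 33 = 83; the blank must be 124 − 83 = 41.
Row 8 has 12 + 41 + 4 + 9 + 26 + 39 − 8 = 123; the blank must be 124 − 123 = 1.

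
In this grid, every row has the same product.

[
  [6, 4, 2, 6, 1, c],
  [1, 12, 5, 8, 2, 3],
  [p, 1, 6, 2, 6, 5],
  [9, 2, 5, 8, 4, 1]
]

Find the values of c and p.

Rows 2 and 4 each multiply to 2880, so every row has product 2880.
Row 1: 6×4×2×6×1 = 288, so the missing entry is 2880 ÷ 288 = 10.
Row 3: 1×6×2×6×5 = 360, so the missing entry is 2880 ÷ 360 = 8.

c = 10, p = 8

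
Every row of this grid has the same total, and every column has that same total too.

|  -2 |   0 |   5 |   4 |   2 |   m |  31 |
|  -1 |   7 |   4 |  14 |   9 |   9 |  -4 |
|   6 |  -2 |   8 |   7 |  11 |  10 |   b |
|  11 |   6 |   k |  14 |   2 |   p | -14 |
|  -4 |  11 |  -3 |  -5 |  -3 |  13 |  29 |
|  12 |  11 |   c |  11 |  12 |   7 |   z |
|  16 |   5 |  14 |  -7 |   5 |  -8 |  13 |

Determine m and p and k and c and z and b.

Rows 2 and 5 both sum to 38, so that's the common total.
Row 3 has 6 − 2 + 8 + 7 + 11 + 10 = 40; the blank must be 38 − 40 = -2.
Column 7 has 31 − 4 − 2 − 14 + 29 + 13 = 53; the blank must be 38 − 53 = -15.
Row 1 has -2 + 0 + 5 + 4 + 2 + 31 = 40; the blank must be 38 − 40 = -2.
Column 6 has -2 + 9 + 10 + 13 + 7 − 8 = 29; the blank must be 38 − 29 = 9.
Row 4 has 11 + 6 + 14 + 2 + 9 − 14 = 28; the blank must be 38 − 28 = 10.
Row 6 has 12 + 11 + 11 + 12 + 7 − 15 = 38; the blank must be 38 − 38 = 0.

m = -2, p = 9, k = 10, c = 0, z = -15, b = -2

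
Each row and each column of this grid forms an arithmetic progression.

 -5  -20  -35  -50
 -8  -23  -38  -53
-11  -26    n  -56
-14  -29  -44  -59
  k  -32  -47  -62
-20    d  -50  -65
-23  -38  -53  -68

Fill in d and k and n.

d = -35, k = -17, n = -41

Along each row the entries change by -15 per step; down each column they change by -3.
Row 6: from -20 at column 1, stepping by -15 to column 2 gives -35.
Row 5: from -32 at column 2, stepping by -15 to column 1 gives -17.
Row 3: from -11 at column 1, stepping by -15 to column 3 gives -41.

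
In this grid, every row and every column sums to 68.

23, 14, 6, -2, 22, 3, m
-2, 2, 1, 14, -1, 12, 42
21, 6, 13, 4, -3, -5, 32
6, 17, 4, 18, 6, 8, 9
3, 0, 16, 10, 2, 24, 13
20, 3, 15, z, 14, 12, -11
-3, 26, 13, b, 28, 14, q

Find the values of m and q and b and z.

Row 6 has 20 + 3 + 15 + 14 + 12 − 11 = 53; the blank must be 68 − 53 = 15.
Column 4 has -2 + 14 + 4 + 18 + 10 + 15 = 59; the blank must be 68 − 59 = 9.
Row 7 has -3 + 26 + 13 + 9 + 28 + 14 = 87; the blank must be 68 − 87 = -19.
Row 1 has 23 + 14 + 6 − 2 + 22 + 3 = 66; the blank must be 68 − 66 = 2.

m = 2, q = -19, b = 9, z = 15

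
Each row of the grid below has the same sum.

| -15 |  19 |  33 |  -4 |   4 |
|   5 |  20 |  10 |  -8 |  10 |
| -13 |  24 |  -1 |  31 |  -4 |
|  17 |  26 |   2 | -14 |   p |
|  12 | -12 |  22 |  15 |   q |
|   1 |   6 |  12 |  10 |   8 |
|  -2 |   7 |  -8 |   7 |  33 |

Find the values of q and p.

q = 0, p = 6

Row 2 sums to 37 and so does row 3; that's the common total.
In row 5 the known cells total 37, leaving 37 − 37 = 0.
In row 4 the known cells total 31, leaving 37 − 31 = 6.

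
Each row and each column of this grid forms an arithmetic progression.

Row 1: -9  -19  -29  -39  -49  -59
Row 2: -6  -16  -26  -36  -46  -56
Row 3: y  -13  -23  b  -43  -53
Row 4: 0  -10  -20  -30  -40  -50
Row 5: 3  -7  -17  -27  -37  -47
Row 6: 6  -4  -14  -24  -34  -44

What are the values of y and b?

Along each row the entries change by -10 per step; down each column they change by 3.
Row 3: from -13 at column 2, stepping by -10 to column 1 gives -3.
Row 3: from -13 at column 2, stepping by -10 to column 4 gives -33.

y = -3, b = -33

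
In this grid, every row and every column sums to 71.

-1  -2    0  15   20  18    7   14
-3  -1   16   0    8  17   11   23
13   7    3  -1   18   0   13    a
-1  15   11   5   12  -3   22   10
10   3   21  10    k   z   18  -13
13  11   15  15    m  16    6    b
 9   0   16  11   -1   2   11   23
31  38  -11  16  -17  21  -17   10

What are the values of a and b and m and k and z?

Row 3: 13 + 7 + 3 − 1 + 18 + 0 + 13 = 53, so its missing entry is 71 − 53 = 18.
Column 8: 14 + 23 + 18 + 10 − 13 + 23 + 10 = 85, so its missing entry is 71 − 85 = -14.
Row 6: 13 + 11 + 15 + 15 + 16 + 6 − 14 = 62, so its missing entry is 71 − 62 = 9.
Column 5: 20 + 8 + 18 + 12 + 9 − 1 − 17 = 49, so its missing entry is 71 − 49 = 22.
Row 5: 10 + 3 + 21 + 10 + 22 + 18 − 13 = 71, so its missing entry is 71 − 71 = 0.

a = 18, b = -14, m = 9, k = 22, z = 0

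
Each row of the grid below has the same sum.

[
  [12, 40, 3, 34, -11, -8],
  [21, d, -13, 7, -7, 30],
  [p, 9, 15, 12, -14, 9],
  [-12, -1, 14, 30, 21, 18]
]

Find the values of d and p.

Rows 1 and 4 both add up to 70, so every row sums to 70.
Row 2: 21 − 13 + 7 − 7 + 30 = 38, so the missing entry is 70 − 38 = 32.
Row 3: 9 + 15 + 12 − 14 + 9 = 31, so the missing entry is 70 − 31 = 39.

d = 32, p = 39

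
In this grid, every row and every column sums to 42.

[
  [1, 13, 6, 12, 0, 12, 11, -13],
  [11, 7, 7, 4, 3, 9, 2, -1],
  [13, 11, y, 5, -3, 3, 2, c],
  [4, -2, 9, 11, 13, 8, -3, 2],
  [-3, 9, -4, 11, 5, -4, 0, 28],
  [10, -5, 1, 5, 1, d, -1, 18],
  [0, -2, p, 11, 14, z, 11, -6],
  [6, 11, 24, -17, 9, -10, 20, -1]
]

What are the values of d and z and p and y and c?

The known cells in row 6 total 29, leaving 42 − 29 = 13 for the blank.
The known cells in column 8 total 27, leaving 42 − 27 = 15 for the blank.
The known cells in column 6 total 31, leaving 42 − 31 = 11 for the blank.
The known cells in row 7 total 39, leaving 42 − 39 = 3 for the blank.
The known cells in row 3 total 46, leaving 42 − 46 = -4 for the blank.

d = 13, z = 11, p = 3, y = -4, c = 15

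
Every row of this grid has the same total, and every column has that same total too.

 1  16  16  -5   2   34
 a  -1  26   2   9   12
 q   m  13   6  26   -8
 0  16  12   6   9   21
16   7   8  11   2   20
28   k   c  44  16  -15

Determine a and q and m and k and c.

Rows 1 and 4 both sum to 64, so that's the common total.
Row 2 has -1 + 26 + 2 + 9 + 12 = 48; the blank must be 64 − 48 = 16.
Column 1 has 1 + 16 + 0 + 16 + 28 = 61; the blank must be 64 − 61 = 3.
Row 3 has 3 + 13 + 6 + 26 − 8 = 40; the blank must be 64 − 40 = 24.
Column 2 has 16 − 1 + 24 + 16 + 7 = 62; the blank must be 64 − 62 = 2.
Row 6 has 28 + 2 + 44 + 16 − 15 = 75; the blank must be 64 − 75 = -11.

a = 16, q = 3, m = 24, k = 2, c = -11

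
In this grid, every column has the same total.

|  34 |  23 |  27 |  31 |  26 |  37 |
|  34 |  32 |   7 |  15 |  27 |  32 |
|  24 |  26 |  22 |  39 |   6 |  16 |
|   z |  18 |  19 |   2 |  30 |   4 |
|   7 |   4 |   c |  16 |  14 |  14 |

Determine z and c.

z = 4, c = 28

The complete columns each total 103.
Column 1 is missing 103 − 99 = 4 (since 34 + 34 + 24 + 7 = 99).
Column 3 is missing 103 − 75 = 28 (since 27 + 7 + 22 + 19 = 75).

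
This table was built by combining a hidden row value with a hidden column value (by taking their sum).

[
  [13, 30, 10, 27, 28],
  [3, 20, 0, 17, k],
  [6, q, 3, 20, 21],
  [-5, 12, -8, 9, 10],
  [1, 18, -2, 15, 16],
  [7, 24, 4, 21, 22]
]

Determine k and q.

The difference between any two rows is the same in every column — this is an addition table with the headers hidden.
Row 2 minus row 1 is 17 − 27 = -10, so its entry in column 5 is 28 + (-10) = 18.
Row 3 minus row 1 is 20 − 27 = -7, so its entry in column 2 is 30 + (-7) = 23.

k = 18, q = 23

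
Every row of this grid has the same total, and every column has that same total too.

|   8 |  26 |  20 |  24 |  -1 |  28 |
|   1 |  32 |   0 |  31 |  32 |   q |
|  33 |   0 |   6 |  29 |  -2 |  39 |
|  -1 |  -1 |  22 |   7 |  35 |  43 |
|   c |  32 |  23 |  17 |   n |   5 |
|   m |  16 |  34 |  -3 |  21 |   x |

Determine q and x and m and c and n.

Rows 1 and 3 both sum to 105, so that's the common total.
Column 5: -1 + 32 − 2 + 35 + 21 = 85, so its missing entry is 105 − 85 = 20.
Row 5: 32 + 23 + 17 + 20 + 5 = 97, so its missing entry is 105 − 97 = 8.
Row 2: 1 + 32 + 0 + 31 + 32 = 96, so its missing entry is 105 − 96 = 9.
Column 6: 28 + 9 + 39 + 43 + 5 = 124, so its missing entry is 105 − 124 = -19.
Row 6: 16 + 34 − 3 + 21 − 19 = 49, so its missing entry is 105 − 49 = 56.

q = 9, x = -19, m = 56, c = 8, n = 20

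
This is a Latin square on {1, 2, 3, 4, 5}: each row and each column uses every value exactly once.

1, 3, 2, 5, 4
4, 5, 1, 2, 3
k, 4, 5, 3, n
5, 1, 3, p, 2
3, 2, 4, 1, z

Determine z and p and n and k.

Cell (5,5): row 5 already has {1, 2, 3, 4} → 5.
At (row 3, col 5): column 5 already has {2, 3, 4, 5}, so the value is 1.
For row 4, column 4: row 4 already has {1, 2, 3, 5}; that leaves 4.
At (row 3, col 1): row 3 already has {1, 3, 4, 5}, so the value is 2.

z = 5, p = 4, n = 1, k = 2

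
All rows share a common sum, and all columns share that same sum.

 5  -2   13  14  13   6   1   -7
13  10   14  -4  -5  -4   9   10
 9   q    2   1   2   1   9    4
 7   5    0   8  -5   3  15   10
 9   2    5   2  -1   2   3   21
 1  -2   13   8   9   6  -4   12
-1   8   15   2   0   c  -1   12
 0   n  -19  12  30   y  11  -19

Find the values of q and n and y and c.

Rows 1 and 2 both sum to 43, so that's the common total.
Row 3 has 9 + 2 + 1 + 2 + 1 + 9 + 4 = 28; the blank must be 43 − 28 = 15.
Column 2 has -2 + 10 + 15 + 5 + 2 − 2 + 8 = 36; the blank must be 43 − 36 = 7.
Row 8 has 0 + 7 − 19 + 12 + 30 + 11 − 19 = 22; the blank must be 43 − 22 = 21.
Row 7 has -1 + 8 + 15 + 2 + 0 − 1 + 12 = 35; the blank must be 43 − 35 = 8.

q = 15, n = 7, y = 21, c = 8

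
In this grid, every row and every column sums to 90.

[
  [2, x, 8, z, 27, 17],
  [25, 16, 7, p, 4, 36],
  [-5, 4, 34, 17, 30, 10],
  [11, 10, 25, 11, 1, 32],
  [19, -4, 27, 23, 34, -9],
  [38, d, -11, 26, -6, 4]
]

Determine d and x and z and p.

d = 39, x = 25, z = 11, p = 2

The known cells in row 2 total 88, leaving 90 − 88 = 2 for the blank.
The known cells in column 4 total 79, leaving 90 − 79 = 11 for the blank.
The known cells in row 1 total 65, leaving 90 − 65 = 25 for the blank.
The known cells in row 6 total 51, leaving 90 − 51 = 39 for the blank.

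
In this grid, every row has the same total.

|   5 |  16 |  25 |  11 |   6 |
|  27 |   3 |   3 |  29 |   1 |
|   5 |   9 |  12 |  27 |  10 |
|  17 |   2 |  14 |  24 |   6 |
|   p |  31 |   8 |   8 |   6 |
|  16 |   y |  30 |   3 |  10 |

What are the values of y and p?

The complete rows each total 63.
Row 6 is missing 63 − 59 = 4 (since 16 + 30 + 3 + 10 = 59).
Row 5 is missing 63 − 53 = 10 (since 31 + 8 + 8 + 6 = 53).

y = 4, p = 10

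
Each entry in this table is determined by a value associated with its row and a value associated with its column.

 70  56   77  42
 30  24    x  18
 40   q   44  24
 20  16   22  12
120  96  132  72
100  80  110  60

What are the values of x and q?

Each row is a constant multiple of every other row — this is a multiplication table with the headers hidden.
Row 2 is 18/42 = 3/7 times row 1, so its entry in column 3 is 77 × 3/7 = 33.
Row 3 is 24/42 = 4/7 times row 1, so its entry in column 2 is 56 × 4/7 = 32.

x = 33, q = 32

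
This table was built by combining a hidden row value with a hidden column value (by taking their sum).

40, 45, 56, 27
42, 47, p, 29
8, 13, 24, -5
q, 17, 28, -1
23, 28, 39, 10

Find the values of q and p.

The difference between any two rows is the same in every column — this is an addition table with the headers hidden.
Row 4 minus row 1 is -1 − 27 = -28, so its entry in column 1 is 40 + (-28) = 12.
Row 2 minus row 1 is 29 − 27 = 2, so its entry in column 3 is 56 + 2 = 58.

q = 12, p = 58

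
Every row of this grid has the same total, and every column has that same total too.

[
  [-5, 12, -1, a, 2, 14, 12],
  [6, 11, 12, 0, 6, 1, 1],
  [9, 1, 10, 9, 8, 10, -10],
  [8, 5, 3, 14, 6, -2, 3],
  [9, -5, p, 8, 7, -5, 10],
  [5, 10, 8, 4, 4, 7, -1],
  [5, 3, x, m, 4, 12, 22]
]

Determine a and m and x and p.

a = 3, m = -1, x = -8, p = 13

Rows 2 and 3 both sum to 37, so that's the common total.
The known cells in row 1 total 34, leaving 37 − 34 = 3 for the blank.
The known cells in row 5 total 24, leaving 37 − 24 = 13 for the blank.
The known cells in column 3 total 45, leaving 37 − 45 = -8 for the blank.
The known cells in row 7 total 38, leaving 37 − 38 = -1 for the blank.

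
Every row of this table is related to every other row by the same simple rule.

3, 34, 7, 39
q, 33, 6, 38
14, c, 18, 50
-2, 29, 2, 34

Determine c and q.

The difference between any two rows is the same in every column — this is an addition table with the headers hidden.
Row 3 minus row 1 is 18 − 7 = 11, so its entry in column 2 is 34 + 11 = 45.
Row 2 minus row 1 is 6 − 7 = -1, so its entry in column 1 is 3 + (-1) = 2.

c = 45, q = 2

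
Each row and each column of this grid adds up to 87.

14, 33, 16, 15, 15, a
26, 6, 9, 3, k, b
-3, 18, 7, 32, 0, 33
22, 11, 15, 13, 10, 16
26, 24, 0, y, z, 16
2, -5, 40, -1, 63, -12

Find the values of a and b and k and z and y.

a = -6, b = 40, k = 3, z = -4, y = 25

Column 4 has 15 + 3 + 32 + 13 − 1 = 62; the blank must be 87 − 62 = 25.
Row 5 has 26 + 24 + 0 + 25 + 16 = 91; the blank must be 87 − 91 = -4.
Column 5 has 15 + 0 + 10 − 4 + 63 = 84; the blank must be 87 − 84 = 3.
Row 2 has 26 + 6 + 9 + 3 + 3 = 47; the blank must be 87 − 47 = 40.
Row 1 has 14 + 33 + 16 + 15 + 15 = 93; the blank must be 87 − 93 = -6.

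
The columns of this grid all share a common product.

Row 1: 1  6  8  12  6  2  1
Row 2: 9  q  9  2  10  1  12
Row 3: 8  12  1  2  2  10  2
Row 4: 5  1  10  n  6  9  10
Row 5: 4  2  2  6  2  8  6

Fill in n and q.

Columns 1 and 3 each multiply to 1440, so every column has product 1440.
Column 4: 12×2×2×6 = 288, so the missing entry is 1440 ÷ 288 = 5.
Column 2: 6×12×1×2 = 144, so the missing entry is 1440 ÷ 144 = 10.

n = 5, q = 10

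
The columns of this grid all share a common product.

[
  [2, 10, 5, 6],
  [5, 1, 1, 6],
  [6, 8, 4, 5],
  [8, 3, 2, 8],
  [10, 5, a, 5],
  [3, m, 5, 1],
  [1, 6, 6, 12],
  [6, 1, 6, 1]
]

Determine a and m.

Columns 1 and 4 each multiply to 86400, so every column has product 86400.
Column 3: 5×1×4×2×5×6×6 = 7200, so the missing entry is 86400 ÷ 7200 = 12.
Column 2: 10×1×8×3×5×6×1 = 7200, so the missing entry is 86400 ÷ 7200 = 12.

a = 12, m = 12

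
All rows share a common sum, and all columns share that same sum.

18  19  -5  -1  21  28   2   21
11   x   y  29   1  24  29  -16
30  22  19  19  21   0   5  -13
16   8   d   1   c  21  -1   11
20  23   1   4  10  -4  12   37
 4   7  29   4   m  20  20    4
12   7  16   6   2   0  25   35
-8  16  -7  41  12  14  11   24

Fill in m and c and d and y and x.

m = 15, c = 21, d = 26, y = 24, x = 1

Rows 1 and 3 both sum to 103, so that's the common total.
Column 2: 19 + 22 + 8 + 23 + 7 + 7 + 16 = 102, so its missing entry is 103 − 102 = 1.
Row 2: 11 + 1 + 29 + 1 + 24 + 29 − 16 = 79, so its missing entry is 103 − 79 = 24.
Row 6: 4 + 7 + 29 + 4 + 20 + 20 + 4 = 88, so its missing entry is 103 − 88 = 15.
Column 5: 21 + 1 + 21 + 10 + 15 + 2 + 12 = 82, so its missing entry is 103 − 82 = 21.
Row 4: 16 + 8 + 1 + 21 + 21 − 1 + 11 = 77, so its missing entry is 103 − 77 = 26.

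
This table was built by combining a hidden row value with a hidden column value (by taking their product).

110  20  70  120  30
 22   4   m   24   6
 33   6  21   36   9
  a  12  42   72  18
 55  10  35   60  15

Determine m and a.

Each row is a constant multiple of every other row — this is a multiplication table with the headers hidden.
Row 2 is 24/120 = 1/5 times row 1, so its entry in column 3 is 70 × 1/5 = 14.
Row 4 is 72/120 = 3/5 times row 1, so its entry in column 1 is 110 × 3/5 = 66.

m = 14, a = 66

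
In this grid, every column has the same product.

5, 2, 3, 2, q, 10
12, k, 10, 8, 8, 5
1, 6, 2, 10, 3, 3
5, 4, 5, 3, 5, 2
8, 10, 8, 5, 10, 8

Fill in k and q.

k = 5, q = 2

Columns 4 and 6 each multiply to 2400, so every column has product 2400.
Column 2: 2×6×4×10 = 480, so the missing entry is 2400 ÷ 480 = 5.
Column 5: 8×3×5×10 = 1200, so the missing entry is 2400 ÷ 1200 = 2.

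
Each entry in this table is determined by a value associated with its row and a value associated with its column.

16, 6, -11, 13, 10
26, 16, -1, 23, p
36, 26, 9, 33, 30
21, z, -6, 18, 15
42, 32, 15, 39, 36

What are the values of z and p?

The difference between any two rows is the same in every column — this is an addition table with the headers hidden.
Row 4 minus row 1 is -6 − (-11) = 5, so its entry in column 2 is 6 + 5 = 11.
Row 2 minus row 1 is -1 − (-11) = 10, so its entry in column 5 is 10 + 10 = 20.

z = 11, p = 20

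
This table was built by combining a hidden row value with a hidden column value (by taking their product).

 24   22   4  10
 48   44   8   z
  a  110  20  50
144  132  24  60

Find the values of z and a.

z = 20, a = 120

Each row is a constant multiple of every other row — this is a multiplication table with the headers hidden.
Row 2 is 44/22 = 2/1 times row 1, so its entry in column 4 is 10 × 2/1 = 20.
Row 3 is 110/22 = 5/1 times row 1, so its entry in column 1 is 24 × 5/1 = 120.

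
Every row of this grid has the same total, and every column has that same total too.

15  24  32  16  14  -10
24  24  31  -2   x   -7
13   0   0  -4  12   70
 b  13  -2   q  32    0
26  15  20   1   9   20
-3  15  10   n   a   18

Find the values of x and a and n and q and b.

x = 21, a = 3, n = 48, q = 32, b = 16

Rows 1 and 3 both sum to 91, so that's the common total.
Row 2 has 24 + 24 + 31 − 2 − 7 = 70; the blank must be 91 − 70 = 21.
Column 5 has 14 + 21 + 12 + 32 + 9 = 88; the blank must be 91 − 88 = 3.
Column 1 has 15 + 24 + 13 + 26 − 3 = 75; the blank must be 91 − 75 = 16.
Row 4 has 16 + 13 − 2 + 32 + 0 = 59; the blank must be 91 − 59 = 32.
Row 6 has -3 + 15 + 10 + 3 + 18 = 43; the blank must be 91 − 43 = 48.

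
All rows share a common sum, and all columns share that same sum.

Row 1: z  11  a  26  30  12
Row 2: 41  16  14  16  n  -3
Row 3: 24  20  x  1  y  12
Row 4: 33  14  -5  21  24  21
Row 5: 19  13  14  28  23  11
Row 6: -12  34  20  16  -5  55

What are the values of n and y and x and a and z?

Rows 4 and 5 both sum to 108, so that's the common total.
Column 1 has 41 + 24 + 33 + 19 − 12 = 105; the blank must be 108 − 105 = 3.
Row 2 has 41 + 16 + 14 + 16 − 3 = 84; the blank must be 108 − 84 = 24.
Column 5 has 30 + 24 + 24 + 23 − 5 = 96; the blank must be 108 − 96 = 12.
Row 1 has 3 + 11 + 26 + 30 + 12 = 82; the blank must be 108 − 82 = 26.
Row 3 has 24 + 20 + 1 + 12 + 12 = 69; the blank must be 108 − 69 = 39.

n = 24, y = 12, x = 39, a = 26, z = 3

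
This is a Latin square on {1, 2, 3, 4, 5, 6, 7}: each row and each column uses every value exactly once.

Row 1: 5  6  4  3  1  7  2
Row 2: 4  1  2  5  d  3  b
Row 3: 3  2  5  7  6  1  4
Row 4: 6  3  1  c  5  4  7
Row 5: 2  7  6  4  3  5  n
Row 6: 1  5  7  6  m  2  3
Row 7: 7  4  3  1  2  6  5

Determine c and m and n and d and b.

c = 2, m = 4, n = 1, d = 7, b = 6

At (row 6, col 5): row 6 already has {1, 2, 3, 5, 6, 7}, so the value is 4.
For row 5, column 7: row 5 already has {2, 3, 4, 5, 6, 7}; that leaves 1.
Cell (2,5): column 5 already has {1, 2, 3, 4, 5, 6} → 7.
Cell (4,4): row 4 already has {1, 3, 4, 5, 6, 7} → 2.
For row 2, column 7: row 2 already has {1, 2, 3, 4, 5, 7}; that leaves 6.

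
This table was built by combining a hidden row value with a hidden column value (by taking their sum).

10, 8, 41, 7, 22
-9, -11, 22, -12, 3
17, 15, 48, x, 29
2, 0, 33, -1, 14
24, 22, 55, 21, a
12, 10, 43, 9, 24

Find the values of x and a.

x = 14, a = 36

The difference between any two rows is the same in every column — this is an addition table with the headers hidden.
Row 3 minus row 1 is 15 − 8 = 7, so its entry in column 4 is 7 + 7 = 14.
Row 5 minus row 1 is 22 − 8 = 14, so its entry in column 5 is 22 + 14 = 36.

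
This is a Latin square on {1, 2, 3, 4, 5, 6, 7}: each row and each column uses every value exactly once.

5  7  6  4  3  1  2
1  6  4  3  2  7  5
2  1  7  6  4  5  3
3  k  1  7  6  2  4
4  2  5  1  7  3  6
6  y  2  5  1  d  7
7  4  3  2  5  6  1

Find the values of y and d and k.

y = 3, d = 4, k = 5

At (row 4, col 2): row 4 already has {1, 2, 3, 4, 6, 7}, so the value is 5.
At (row 6, col 6): column 6 already has {1, 2, 3, 5, 6, 7}, so the value is 4.
For row 6, column 2: row 6 already has {1, 2, 4, 5, 6, 7}; that leaves 3.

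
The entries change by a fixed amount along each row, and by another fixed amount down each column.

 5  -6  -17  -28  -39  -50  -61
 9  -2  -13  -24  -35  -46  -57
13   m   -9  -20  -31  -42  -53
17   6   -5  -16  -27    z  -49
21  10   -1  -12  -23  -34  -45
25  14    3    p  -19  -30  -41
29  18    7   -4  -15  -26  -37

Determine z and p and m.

z = -38, p = -8, m = 2

Along each row the entries change by -11 per step; down each column they change by 4.
Row 4: from 17 at column 1, stepping by -11 to column 6 gives -38.
Row 6: from 25 at column 1, stepping by -11 to column 4 gives -8.
Row 3: from 13 at column 1, stepping by -11 to column 2 gives 2.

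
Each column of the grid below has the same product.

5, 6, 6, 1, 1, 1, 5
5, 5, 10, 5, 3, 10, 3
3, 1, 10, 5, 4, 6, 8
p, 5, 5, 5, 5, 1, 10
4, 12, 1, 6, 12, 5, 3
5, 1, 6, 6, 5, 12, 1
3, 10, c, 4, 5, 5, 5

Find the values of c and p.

c = 1, p = 4

Columns 2 and 4 each multiply to 18000, so every column has product 18000.
Column 3: 6×10×10×5×1×6 = 18000, so the missing entry is 18000 ÷ 18000 = 1.
Column 1: 5×5×3×4×5×3 = 4500, so the missing entry is 18000 ÷ 4500 = 4.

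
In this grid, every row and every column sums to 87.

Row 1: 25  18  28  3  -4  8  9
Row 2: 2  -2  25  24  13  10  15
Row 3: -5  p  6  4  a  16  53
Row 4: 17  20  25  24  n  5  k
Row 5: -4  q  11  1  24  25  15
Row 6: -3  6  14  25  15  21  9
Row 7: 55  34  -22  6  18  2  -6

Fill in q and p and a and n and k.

Column 7: 9 + 15 + 53 + 15 + 9 − 6 = 95, so its missing entry is 87 − 95 = -8.
Row 4: 17 + 20 + 25 + 24 + 5 − 8 = 83, so its missing entry is 87 − 83 = 4.
Column 5: -4 + 13 + 4 + 24 + 15 + 18 = 70, so its missing entry is 87 − 70 = 17.
Row 3: -5 + 6 + 4 + 17 + 16 + 53 = 91, so its missing entry is 87 − 91 = -4.
Row 5: -4 + 11 + 1 + 24 + 25 + 15 = 72, so its missing entry is 87 − 72 = 15.

q = 15, p = -4, a = 17, n = 4, k = -8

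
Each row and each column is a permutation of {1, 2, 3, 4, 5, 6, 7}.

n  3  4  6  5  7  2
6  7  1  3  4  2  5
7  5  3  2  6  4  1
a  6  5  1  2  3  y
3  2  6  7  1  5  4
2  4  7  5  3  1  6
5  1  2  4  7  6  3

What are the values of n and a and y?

n = 1, a = 4, y = 7

Cell (1,1): row 1 already has {2, 3, 4, 5, 6, 7} → 1.
For row 4, column 7: column 7 already has {1, 2, 3, 4, 5, 6}; that leaves 7.
Cell (4,1): row 4 already has {1, 2, 3, 5, 6, 7} → 4.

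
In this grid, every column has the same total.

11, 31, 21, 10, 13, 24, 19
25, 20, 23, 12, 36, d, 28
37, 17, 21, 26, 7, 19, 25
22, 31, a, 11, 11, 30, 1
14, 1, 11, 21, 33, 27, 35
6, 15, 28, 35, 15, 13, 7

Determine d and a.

Column 4 sums to 115 and so does column 7; that's the common total.
In column 6 the known cells total 113, leaving 115 − 113 = 2.
In column 3 the known cells total 104, leaving 115 − 104 = 11.

d = 2, a = 11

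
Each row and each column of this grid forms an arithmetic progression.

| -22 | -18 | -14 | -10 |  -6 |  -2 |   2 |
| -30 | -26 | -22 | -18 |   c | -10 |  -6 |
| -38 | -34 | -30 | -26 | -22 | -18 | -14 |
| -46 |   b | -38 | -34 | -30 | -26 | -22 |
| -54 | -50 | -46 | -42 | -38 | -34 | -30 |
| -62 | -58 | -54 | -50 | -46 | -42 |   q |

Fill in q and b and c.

Along each row the entries change by 4 per step; down each column they change by -8.
Row 6: from -62 at column 1, stepping by 4 to column 7 gives -38.
Row 4: from -46 at column 1, stepping by 4 to column 2 gives -42.
Row 2: from -30 at column 1, stepping by 4 to column 5 gives -14.

q = -38, b = -42, c = -14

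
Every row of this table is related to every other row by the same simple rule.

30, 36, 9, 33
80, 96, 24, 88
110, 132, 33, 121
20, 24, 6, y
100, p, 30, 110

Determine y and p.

Each row is a constant multiple of every other row — this is a multiplication table with the headers hidden.
Row 4 is 6/9 = 2/3 times row 1, so its entry in column 4 is 33 × 2/3 = 22.
Row 5 is 30/9 = 10/3 times row 1, so its entry in column 2 is 36 × 10/3 = 120.

y = 22, p = 120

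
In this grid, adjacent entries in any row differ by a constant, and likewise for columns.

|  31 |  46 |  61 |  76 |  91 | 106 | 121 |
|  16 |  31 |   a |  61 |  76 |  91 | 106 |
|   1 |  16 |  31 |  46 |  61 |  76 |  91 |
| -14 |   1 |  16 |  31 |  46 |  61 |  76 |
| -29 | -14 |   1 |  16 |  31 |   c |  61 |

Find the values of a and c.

a = 46, c = 46

Along each row the entries change by 15 per step; down each column they change by -15.
Row 2: from 16 at column 1, stepping by 15 to column 3 gives 46.
Row 5: from -29 at column 1, stepping by 15 to column 6 gives 46.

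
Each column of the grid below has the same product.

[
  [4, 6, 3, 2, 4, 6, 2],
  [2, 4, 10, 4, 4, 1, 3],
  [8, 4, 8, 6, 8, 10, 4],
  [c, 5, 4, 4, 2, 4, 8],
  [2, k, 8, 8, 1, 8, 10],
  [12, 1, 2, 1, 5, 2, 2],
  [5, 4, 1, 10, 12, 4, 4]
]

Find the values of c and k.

Columns 6 and 7 each multiply to 15360, so every column has product 15360.
Column 1: 4×2×8×2×12×5 = 7680, so the missing entry is 15360 ÷ 7680 = 2.
Column 2: 6×4×4×5×1×4 = 1920, so the missing entry is 15360 ÷ 1920 = 8.

c = 2, k = 8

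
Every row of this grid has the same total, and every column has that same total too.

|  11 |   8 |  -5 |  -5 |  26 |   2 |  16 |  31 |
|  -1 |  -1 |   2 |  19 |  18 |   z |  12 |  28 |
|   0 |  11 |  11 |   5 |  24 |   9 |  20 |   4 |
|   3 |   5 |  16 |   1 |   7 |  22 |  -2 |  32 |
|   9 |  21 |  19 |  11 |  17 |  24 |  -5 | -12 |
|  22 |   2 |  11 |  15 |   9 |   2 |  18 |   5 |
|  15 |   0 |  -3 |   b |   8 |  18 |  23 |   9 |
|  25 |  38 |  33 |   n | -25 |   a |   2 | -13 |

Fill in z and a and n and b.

z = 7, a = 0, n = 24, b = 14

Rows 1 and 3 both sum to 84, so that's the common total.
Row 7 has 15 + 0 − 3 + 8 + 18 + 23 + 9 = 70; the blank must be 84 − 70 = 14.
Column 4 has -5 + 19 + 5 + 1 + 11 + 15 + 14 = 60; the blank must be 84 − 60 = 24.
Row 8 has 25 + 38 + 33 + 24 − 25 + 2 − 13 = 84; the blank must be 84 − 84 = 0.
Row 2 has -1 − 1 + 2 + 19 + 18 + 12 + 28 = 77; the blank must be 84 − 77 = 7.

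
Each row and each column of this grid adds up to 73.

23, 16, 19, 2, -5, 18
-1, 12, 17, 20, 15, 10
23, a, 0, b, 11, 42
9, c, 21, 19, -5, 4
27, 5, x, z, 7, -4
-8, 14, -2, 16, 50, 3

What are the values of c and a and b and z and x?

c = 25, a = 1, b = -4, z = 20, x = 18

Row 4: 9 + 21 + 19 − 5 + 4 = 48, so its missing entry is 73 − 48 = 25.
Column 2: 16 + 12 + 25 + 5 + 14 = 72, so its missing entry is 73 − 72 = 1.
Column 3: 19 + 17 + 0 + 21 − 2 = 55, so its missing entry is 73 − 55 = 18.
Row 5: 27 + 5 + 18 + 7 − 4 = 53, so its missing entry is 73 − 53 = 20.
Row 3: 23 + 1 + 0 + 11 + 42 = 77, so its missing entry is 73 − 77 = -4.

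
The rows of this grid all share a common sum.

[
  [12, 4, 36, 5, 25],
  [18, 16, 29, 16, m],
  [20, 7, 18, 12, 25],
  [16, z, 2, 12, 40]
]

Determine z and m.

Rows 1 and 3 both add up to 82, so every row sums to 82.
Row 4: 16 + 2 + 12 + 40 = 70, so the missing entry is 82 − 70 = 12.
Row 2: 18 + 16 + 29 + 16 = 79, so the missing entry is 82 − 79 = 3.

z = 12, m = 3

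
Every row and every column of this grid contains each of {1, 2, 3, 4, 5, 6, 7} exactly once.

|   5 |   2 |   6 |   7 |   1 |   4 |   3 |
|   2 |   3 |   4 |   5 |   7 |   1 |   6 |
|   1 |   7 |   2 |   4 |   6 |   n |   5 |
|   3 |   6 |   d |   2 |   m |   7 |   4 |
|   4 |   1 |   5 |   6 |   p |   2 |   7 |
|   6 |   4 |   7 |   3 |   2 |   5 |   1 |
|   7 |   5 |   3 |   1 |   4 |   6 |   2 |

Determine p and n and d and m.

Cell (5,5): row 5 already has {1, 2, 4, 5, 6, 7} → 3.
Cell (4,3): column 3 already has {2, 3, 4, 5, 6, 7} → 1.
Cell (3,6): row 3 already has {1, 2, 4, 5, 6, 7} → 3.
Cell (4,5): row 4 already has {1, 2, 3, 4, 6, 7} → 5.

p = 3, n = 3, d = 1, m = 5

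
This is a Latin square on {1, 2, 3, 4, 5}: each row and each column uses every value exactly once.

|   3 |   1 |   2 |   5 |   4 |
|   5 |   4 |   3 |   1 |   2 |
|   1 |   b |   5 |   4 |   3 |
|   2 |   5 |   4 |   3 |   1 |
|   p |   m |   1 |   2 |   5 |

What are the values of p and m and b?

p = 4, m = 3, b = 2

At (row 5, col 1): column 1 already has {1, 2, 3, 5}, so the value is 4.
For row 5, column 2: row 5 already has {1, 2, 4, 5}; that leaves 3.
At (row 3, col 2): row 3 already has {1, 3, 4, 5}, so the value is 2.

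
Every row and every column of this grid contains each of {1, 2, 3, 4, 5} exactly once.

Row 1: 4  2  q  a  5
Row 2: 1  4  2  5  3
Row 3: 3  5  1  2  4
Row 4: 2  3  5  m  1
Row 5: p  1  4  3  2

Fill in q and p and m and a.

For row 1, column 3: column 3 already has {1, 2, 4, 5}; that leaves 3.
Cell (5,1): row 5 already has {1, 2, 3, 4} → 5.
At (row 4, col 4): row 4 already has {1, 2, 3, 5}, so the value is 4.
Cell (1,4): row 1 already has {2, 3, 4, 5} → 1.

q = 3, p = 5, m = 4, a = 1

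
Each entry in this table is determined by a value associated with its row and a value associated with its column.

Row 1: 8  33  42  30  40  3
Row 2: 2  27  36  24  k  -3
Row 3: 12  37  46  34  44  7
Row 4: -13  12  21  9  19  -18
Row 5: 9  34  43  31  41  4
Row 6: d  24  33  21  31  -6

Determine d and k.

d = -1, k = 34

The difference between any two rows is the same in every column — this is an addition table with the headers hidden.
Row 6 minus row 1 is 24 − 33 = -9, so its entry in column 1 is 8 + (-9) = -1.
Row 2 minus row 1 is 27 − 33 = -6, so its entry in column 5 is 40 + (-6) = 34.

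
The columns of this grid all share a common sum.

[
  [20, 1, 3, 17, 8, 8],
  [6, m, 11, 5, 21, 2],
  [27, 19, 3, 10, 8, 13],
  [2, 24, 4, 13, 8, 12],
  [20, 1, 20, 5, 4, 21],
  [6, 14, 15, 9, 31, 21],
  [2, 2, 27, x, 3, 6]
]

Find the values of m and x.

m = 22, x = 24

Columns 1 and 3 both add up to 83, so every column sums to 83.
Column 2: 1 + 19 + 24 + 1 + 14 + 2 = 61, so the missing entry is 83 − 61 = 22.
Column 4: 17 + 5 + 10 + 13 + 5 + 9 = 59, so the missing entry is 83 − 59 = 24.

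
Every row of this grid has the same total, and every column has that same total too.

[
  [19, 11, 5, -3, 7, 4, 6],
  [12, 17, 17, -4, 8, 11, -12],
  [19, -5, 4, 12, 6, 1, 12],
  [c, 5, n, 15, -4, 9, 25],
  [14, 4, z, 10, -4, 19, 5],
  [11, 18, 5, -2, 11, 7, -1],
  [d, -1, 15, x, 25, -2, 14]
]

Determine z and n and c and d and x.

Rows 1 and 2 both sum to 49, so that's the common total.
Row 5: 14 + 4 + 10 − 4 + 19 + 5 = 48, so its missing entry is 49 − 48 = 1.
Column 3: 5 + 17 + 4 + 1 + 5 + 15 = 47, so its missing entry is 49 − 47 = 2.
Row 4: 5 + 2 + 15 − 4 + 9 + 25 = 52, so its missing entry is 49 − 52 = -3.
Column 1: 19 + 12 + 19 − 3 + 14 + 11 = 72, so its missing entry is 49 − 72 = -23.
Row 7: -23 − 1 + 15 + 25 − 2 + 14 = 28, so its missing entry is 49 − 28 = 21.

z = 1, n = 2, c = -3, d = -23, x = 21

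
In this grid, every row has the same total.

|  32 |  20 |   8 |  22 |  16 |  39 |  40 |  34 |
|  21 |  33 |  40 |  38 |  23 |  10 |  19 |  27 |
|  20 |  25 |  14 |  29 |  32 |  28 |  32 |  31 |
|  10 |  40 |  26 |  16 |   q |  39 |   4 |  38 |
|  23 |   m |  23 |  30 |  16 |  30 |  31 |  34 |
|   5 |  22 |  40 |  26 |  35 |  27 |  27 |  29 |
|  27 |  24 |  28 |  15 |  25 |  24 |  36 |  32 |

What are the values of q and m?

q = 38, m = 24

Row 6 sums to 211 and so does row 7; that's the common total.
In row 4 the known cells total 173, leaving 211 − 173 = 38.
In row 5 the known cells total 187, leaving 211 − 187 = 24.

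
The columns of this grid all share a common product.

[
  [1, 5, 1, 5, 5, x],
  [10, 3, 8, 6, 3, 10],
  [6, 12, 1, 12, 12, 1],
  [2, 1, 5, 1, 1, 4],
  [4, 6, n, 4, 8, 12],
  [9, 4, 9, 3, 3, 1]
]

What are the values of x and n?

x = 9, n = 12

Columns 1 and 5 each multiply to 4320, so every column has product 4320.
Column 6: 10×1×4×12×1 = 480, so the missing entry is 4320 ÷ 480 = 9.
Column 3: 1×8×1×5×9 = 360, so the missing entry is 4320 ÷ 360 = 12.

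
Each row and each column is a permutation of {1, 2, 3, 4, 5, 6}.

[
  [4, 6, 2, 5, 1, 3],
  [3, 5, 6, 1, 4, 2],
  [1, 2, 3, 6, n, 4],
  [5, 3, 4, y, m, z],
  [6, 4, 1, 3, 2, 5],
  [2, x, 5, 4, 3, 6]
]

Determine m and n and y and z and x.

m = 6, n = 5, y = 2, z = 1, x = 1

For row 3, column 5: row 3 already has {1, 2, 3, 4, 6}; that leaves 5.
For row 4, column 5: column 5 already has {1, 2, 3, 4, 5}; that leaves 6.
At (row 6, col 2): row 6 already has {2, 3, 4, 5, 6}, so the value is 1.
For row 4, column 4: column 4 already has {1, 3, 4, 5, 6}; that leaves 2.
Cell (4,6): row 4 already has {2, 3, 4, 5, 6} → 1.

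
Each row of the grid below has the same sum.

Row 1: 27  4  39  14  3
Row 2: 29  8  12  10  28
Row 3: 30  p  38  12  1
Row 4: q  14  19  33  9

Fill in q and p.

q = 12, p = 6

The complete rows each total 87.
Row 4 is missing 87 − 75 = 12 (since 14 + 19 + 33 + 9 = 75).
Row 3 is missing 87 − 81 = 6 (since 30 + 38 + 12 + 1 = 81).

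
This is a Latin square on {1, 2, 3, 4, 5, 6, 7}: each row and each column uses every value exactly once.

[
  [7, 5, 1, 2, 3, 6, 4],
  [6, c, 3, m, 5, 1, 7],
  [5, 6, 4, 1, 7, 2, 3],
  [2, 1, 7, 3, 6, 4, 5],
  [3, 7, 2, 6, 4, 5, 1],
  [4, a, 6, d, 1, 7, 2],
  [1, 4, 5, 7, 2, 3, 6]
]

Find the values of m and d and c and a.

m = 4, d = 5, c = 2, a = 3

For row 6, column 4: row 6 is missing {3, 5} and column 4 is missing {4, 5}; that leaves 5.
Cell (2,4): column 4 already has {1, 2, 3, 5, 6, 7} → 4.
Cell (2,2): row 2 already has {1, 3, 4, 5, 6, 7} → 2.
At (row 6, col 2): row 6 already has {1, 2, 4, 5, 6, 7}, so the value is 3.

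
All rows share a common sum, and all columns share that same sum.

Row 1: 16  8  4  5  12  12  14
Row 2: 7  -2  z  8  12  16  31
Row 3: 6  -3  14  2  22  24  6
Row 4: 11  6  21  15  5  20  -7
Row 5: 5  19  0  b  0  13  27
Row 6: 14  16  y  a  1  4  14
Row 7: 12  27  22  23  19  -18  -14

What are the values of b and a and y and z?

b = 7, a = 11, y = 11, z = -1

Rows 1 and 3 both sum to 71, so that's the common total.
Row 2 has 7 − 2 + 8 + 12 + 16 + 31 = 72; the blank must be 71 − 72 = -1.
Column 3 has 4 − 1 + 14 + 21 + 0 + 22 = 60; the blank must be 71 − 60 = 11.
Row 6 has 14 + 16 + 11 + 1 + 4 + 14 = 60; the blank must be 71 − 60 = 11.
Row 5 has 5 + 19 + 0 + 0 + 13 + 27 = 64; the blank must be 71 − 64 = 7.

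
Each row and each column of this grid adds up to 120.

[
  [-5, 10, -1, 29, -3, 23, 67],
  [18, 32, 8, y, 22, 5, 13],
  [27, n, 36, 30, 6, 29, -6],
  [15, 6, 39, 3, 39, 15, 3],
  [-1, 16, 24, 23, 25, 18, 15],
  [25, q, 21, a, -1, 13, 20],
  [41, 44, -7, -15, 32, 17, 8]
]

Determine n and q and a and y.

n = -2, q = 14, a = 28, y = 22

Row 2 has 18 + 32 + 8 + 22 + 5 + 13 = 98; the blank must be 120 − 98 = 22.
Column 4 has 29 + 22 + 30 + 3 + 23 − 15 = 92; the blank must be 120 − 92 = 28.
Row 6 has 25 + 21 + 28 − 1 + 13 + 20 = 106; the blank must be 120 − 106 = 14.
Row 3 has 27 + 36 + 30 + 6 + 29 − 6 = 122; the blank must be 120 − 122 = -2.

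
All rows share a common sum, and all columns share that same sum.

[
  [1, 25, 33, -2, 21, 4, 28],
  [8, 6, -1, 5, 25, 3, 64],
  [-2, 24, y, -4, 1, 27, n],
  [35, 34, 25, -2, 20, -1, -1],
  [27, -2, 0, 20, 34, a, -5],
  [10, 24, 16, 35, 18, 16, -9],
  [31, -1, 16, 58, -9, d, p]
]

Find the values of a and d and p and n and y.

Rows 1 and 2 both sum to 110, so that's the common total.
Row 5: 27 − 2 + 0 + 20 + 34 − 5 = 74, so its missing entry is 110 − 74 = 36.
Column 6: 4 + 3 + 27 − 1 + 36 + 16 = 85, so its missing entry is 110 − 85 = 25.
Column 3: 33 − 1 + 25 + 0 + 16 + 16 = 89, so its missing entry is 110 − 89 = 21.
Row 3: -2 + 24 + 21 − 4 + 1 + 27 = 67, so its missing entry is 110 − 67 = 43.
Row 7: 31 − 1 + 16 + 58 − 9 + 25 = 120, so its missing entry is 110 − 120 = -10.

a = 36, d = 25, p = -10, n = 43, y = 21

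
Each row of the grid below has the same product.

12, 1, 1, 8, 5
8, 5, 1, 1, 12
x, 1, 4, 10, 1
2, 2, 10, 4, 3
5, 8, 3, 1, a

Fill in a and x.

a = 4, x = 12

Rows 1 and 4 each multiply to 480, so every row has product 480.
Row 5: 5×8×3×1 = 120, so the missing entry is 480 ÷ 120 = 4.
Row 3: 1×4×10×1 = 40, so the missing entry is 480 ÷ 40 = 12.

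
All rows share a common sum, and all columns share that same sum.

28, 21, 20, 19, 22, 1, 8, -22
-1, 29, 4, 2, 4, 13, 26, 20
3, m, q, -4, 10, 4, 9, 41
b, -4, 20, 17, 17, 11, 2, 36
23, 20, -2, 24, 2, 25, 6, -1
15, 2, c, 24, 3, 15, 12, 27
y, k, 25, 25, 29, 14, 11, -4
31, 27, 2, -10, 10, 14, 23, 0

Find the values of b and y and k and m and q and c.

Rows 1 and 2 both sum to 97, so that's the common total.
Row 4 has -4 + 20 + 17 + 17 + 11 + 2 + 36 = 99; the blank must be 97 − 99 = -2.
Column 1 has 28 − 1 + 3 − 2 + 23 + 15 + 31 = 97; the blank must be 97 − 97 = 0.
Row 7 has 0 + 25 + 25 + 29 + 14 + 11 − 4 = 100; the blank must be 97 − 100 = -3.
Column 2 has 21 + 29 − 4 + 20 + 2 − 3 + 27 = 92; the blank must be 97 − 92 = 5.
Row 3 has 3 + 5 − 4 + 10 + 4 + 9 + 41 = 68; the blank must be 97 − 68 = 29.
Row 6 has 15 + 2 + 24 + 3 + 15 + 12 + 27 = 98; the blank must be 97 − 98 = -1.

b = -2, y = 0, k = -3, m = 5, q = 29, c = -1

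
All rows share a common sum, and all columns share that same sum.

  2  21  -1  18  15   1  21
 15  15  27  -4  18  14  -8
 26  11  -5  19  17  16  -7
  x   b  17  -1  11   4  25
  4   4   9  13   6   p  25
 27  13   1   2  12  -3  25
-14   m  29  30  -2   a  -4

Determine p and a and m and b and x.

Rows 1 and 2 both sum to 77, so that's the common total.
Column 1 has 2 + 15 + 26 + 4 + 27 − 14 = 60; the blank must be 77 − 60 = 17.
Row 4 has 17 + 17 − 1 + 11 + 4 + 25 = 73; the blank must be 77 − 73 = 4.
Column 2 has 21 + 15 + 11 + 4 + 4 + 13 = 68; the blank must be 77 − 68 = 9.
Row 7 has -14 + 9 + 29 + 30 − 2 − 4 = 48; the blank must be 77 − 48 = 29.
Row 5 has 4 + 4 + 9 + 13 + 6 + 25 = 61; the blank must be 77 − 61 = 16.

p = 16, a = 29, m = 9, b = 4, x = 17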